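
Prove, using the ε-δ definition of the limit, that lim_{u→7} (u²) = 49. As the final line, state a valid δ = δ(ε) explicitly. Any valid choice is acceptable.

δ = min(1, ε/15)

Fix ε > 0. We seek δ > 0 with 0 < |u − 7| < δ ⇒ |u² − 49| < ε.
Factor: u² − 49 = (u − 7)(u + 7), so |u² − 49| = |u − 7|·|u + 7|.
Impose δ ≤ 1 so that |u| < 8; then |u + 7| ≤ 15.
Hence |u² − 49| ≤ 15|u − 7|, which is < ε once |u − 7| < ε/15.
Take δ = min(1, ε/15). If 0 < |u − 7| < δ then both bounds hold and |u² − 49| ≤ 15|u − 7| < 15·(ε/15) = ε.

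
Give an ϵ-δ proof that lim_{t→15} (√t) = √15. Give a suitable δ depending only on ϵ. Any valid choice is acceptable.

δ = min(15, √15·ϵ)

Suppose ϵ > 0. We want δ > 0 such that 0 < |t − 15| < δ implies |√t − √15| < ϵ.
Multiplying by the conjugate, |√t − √15| = |t − 15|/(√t + √15).
Restrict δ ≤ 15 so that |t − 15| < 15 forces t > 0, and then √t + √15 > √15.
Hence |√t − √15| < |t − 15|/√15, which is < ϵ once |t − 15| < √15·ϵ.
Take δ = min(15, √15·ϵ). If 0 < |t − 15| < δ then t > 0 and |√t − √15| < |t − 15|/√15 < ϵ.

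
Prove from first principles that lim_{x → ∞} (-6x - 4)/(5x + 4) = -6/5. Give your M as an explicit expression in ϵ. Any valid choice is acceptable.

M = (4/25)/ϵ

Suppose ϵ > 0. We seek M > 0 such that x > M implies |(-6x - 4)/(5x + 4) + 6/5| < ϵ.
(-6x - 4)/(5x + 4) + 6/5 = (5(-6x - 4) − (-6)(5x + 4)) / (5(5x + 4)) = 4/(5(5x + 4)).
For x > 0 we have 5x + 4 > 5x, so |(-6x - 4)/(5x + 4) + 6/5| = 4/(5(5x + 4)) < 4/(5·5x) = (4/25)/x.
Thus |(-6x - 4)/(5x + 4) + 6/5| < ϵ whenever x > (4/25)/ϵ.
Take M = (4/25)/ϵ. If x > M then |(-6x - 4)/(5x + 4) + 6/5| < (4/25)/x < ϵ.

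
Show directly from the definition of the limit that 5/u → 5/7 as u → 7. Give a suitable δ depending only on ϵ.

δ = min(7/2, (49/10)ϵ)

Fix ϵ > 0. We seek δ > 0 such that 0 < |u − 7| < δ implies |5/u − (5/7)| < ϵ.
|5/u − (5/7)| = 5·|7 − u|/(7·|u|) = 5|u − 7|/(7|u|).
Require δ ≤ 7/2 so that |u| > 7 − 7/2 = 7/2, hence 7|u| > 49/2.
Then |5/u − (5/7)| < 5|u − 7|/(49/2), which is < ϵ when |u − 7| < (49/10)ϵ.
Take δ = min(7/2, (49/10)ϵ). Then 0 < |u − 7| < δ gives both |u − 7| < 7/2 and |u − 7| < (49/10)ϵ, so |5/u − (5/7)| < ϵ.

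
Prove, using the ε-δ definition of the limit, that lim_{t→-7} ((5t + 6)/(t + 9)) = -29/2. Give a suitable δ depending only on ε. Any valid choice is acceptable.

δ = min(1, (2/39)ε)

Suppose ε > 0. We want δ > 0 with 0 < |t + 7| < δ ⇒ |(5t + 6)/(t + 9) + 29/2| < ε.
Combining over a common denominator, (5t + 6)/(t + 9) + 29/2 = [(5t + 6)·2 − (-29)·(t + 9)] / [2·(t + 9)] = 39(t + 7) / (2(t + 9)).
So |(5t + 6)/(t + 9) + 29/2| = 39|t + 7| / (2·|t + 9|).
Restrict δ ≤ 1. Then |t + 7| < 1 gives |t + 9| = |(t + 7) + 2| ≥ 2 − 1 = 1.
Hence |(5t + 6)/(t + 9) + 29/2| < 39|t + 7|/(2·1) = (39/2)|t + 7|, which is < ε once |t + 7| < (2/39)ε.
Take δ = min(1, (2/39)ε). Then 0 < |t + 7| < δ forces both bounds, so |(5t + 6)/(t + 9) + 29/2| < ε.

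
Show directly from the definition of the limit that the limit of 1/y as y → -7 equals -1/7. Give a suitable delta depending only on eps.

Let eps > 0 be given. We seek delta > 0 such that 0 < |y + 7| < delta implies |1/y + 1/7| < eps.
|1/y + 1/7| = |-7 − y|/(7·|y|) = |y + 7|/(7|y|).
Require delta ≤ 7/2 so that |y| > 7 − 7/2 = 7/2, hence 7|y| > 49/2.
Then |1/y + 1/7| < |y + 7|/(49/2), which is < eps when |y + 7| < (49/2)eps.
Take delta = min(7/2, (49/2)eps). Then 0 < |y + 7| < delta gives both |y + 7| < 7/2 and |y + 7| < (49/2)eps, so |1/y + 1/7| < eps.

delta = min(7/2, (49/2)eps)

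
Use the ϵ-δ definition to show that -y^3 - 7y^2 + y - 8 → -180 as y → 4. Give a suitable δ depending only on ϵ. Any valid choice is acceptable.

Fix ϵ > 0. We want δ > 0 such that 0 < |y − 4| < δ implies |(-y^3 - 7y^2 + y - 8) + 180| < ϵ.
(-y^3 - 7y^2 + y - 8) + 180 = -y^3 - 7y^2 + y + 172 = (y − 4)(-y^2 - 11y - 43).
So |(-y^3 - 7y^2 + y - 8) + 180| = |y − 4|·|-y^2 - 11y - 43|.
Assume first that |y − 4| < 1, so |y| < 5. Then |-y^2 - 11y - 43| ≤ 5^2 + 11·5 + 43 = 123.
Hence |(-y^3 - 7y^2 + y - 8) + 180| ≤ 123|y − 4| < ϵ provided |y − 4| < ϵ/123.
Choosing δ = min(1, ϵ/123) ensures both conditions, hence |(-y^3 - 7y^2 + y - 8) + 180| < ϵ.

δ = min(1, ϵ/123)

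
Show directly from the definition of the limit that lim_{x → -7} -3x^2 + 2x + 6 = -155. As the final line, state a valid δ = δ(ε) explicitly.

Suppose ε > 0. We want δ > 0 such that 0 < |x + 7| < δ implies |(-3x^2 + 2x + 6) + 155| < ε.
(-3x^2 + 2x + 6) + 155 = -3x^2 + 2x + 161 = (x + 7)(-3x + 23).
So |(-3x^2 + 2x + 6) + 155| = |x + 7|·|-3x + 23|.
Require δ ≤ 1. Then |x + 7| < 1 gives |x| < 8, and by the triangle inequality |-3x + 23| ≤ 3·8 + 23 = 47.
Hence |(-3x^2 + 2x + 6) + 155| ≤ 47|x + 7| < ε provided |x + 7| < ε/47.
Choosing δ = min(1, ε/47) ensures both conditions, hence |(-3x^2 + 2x + 6) + 155| < ε.

δ = min(1, ε/47)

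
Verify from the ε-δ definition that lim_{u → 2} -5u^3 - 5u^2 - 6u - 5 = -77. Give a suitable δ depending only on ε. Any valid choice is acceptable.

Suppose ε > 0. We want δ > 0 such that 0 < |u − 2| < δ implies |(-5u^3 - 5u^2 - 6u - 5) + 77| < ε.
(-5u^3 - 5u^2 - 6u - 5) + 77 = -5u^3 - 5u^2 - 6u + 72 = (u − 2)(-5u^2 - 15u - 36).
So |(-5u^3 - 5u^2 - 6u - 5) + 77| = |u − 2|·|-5u^2 - 15u - 36|.
Assume first that |u − 2| < 2, so |u| < 4. Then |-5u^2 - 15u - 36| ≤ 5·4^2 + 15·4 + 36 = 176.
Hence |(-5u^3 - 5u^2 - 6u - 5) + 77| ≤ 176|u − 2| < ε provided |u − 2| < ε/176.
Choosing δ = min(2, ε/176) ensures both conditions, hence |(-5u^3 - 5u^2 - 6u - 5) + 77| < ε.

δ = min(2, ε/176)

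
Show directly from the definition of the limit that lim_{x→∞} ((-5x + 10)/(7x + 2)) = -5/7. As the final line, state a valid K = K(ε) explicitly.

Let ε > 0. We seek K > 0 such that x > K implies |(-5x + 10)/(7x + 2) + 5/7| < ε.
(-5x + 10)/(7x + 2) + 5/7 = (7(-5x + 10) − (-5)(7x + 2)) / (7(7x + 2)) = 80/(7(7x + 2)).
For x > 0 we have 7x + 2 > 7x, so |(-5x + 10)/(7x + 2) + 5/7| = 80/(7(7x + 2)) < 80/(7·7x) = (80/49)/x.
Thus |(-5x + 10)/(7x + 2) + 5/7| < ε whenever x > (80/49)/ε.
Take K = (80/49)/ε. If x > K then |(-5x + 10)/(7x + 2) + 5/7| < (80/49)/x < ε.

K = (80/49)/ε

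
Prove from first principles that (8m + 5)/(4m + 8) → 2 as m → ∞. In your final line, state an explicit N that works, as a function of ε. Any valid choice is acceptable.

N = (11/4)/ε

Let ε > 0 be given. For m ≥ 1, |(8m + 5)/(4m + 8) − 2| = |-44|/(4(4m + 8)) = 44/(4(4m + 8)).
Since 4m + 8 ≥ 4m for m ≥ 1, this is ≤ 44/(4·4m) = (11/4)/m.
So |(8m + 5)/(4m + 8) − 2| < ε whenever m > (11/4)/ε.
Take N = (11/4)/ε. If m > N then |(8m + 5)/(4m + 8) − 2| ≤ (11/4)/m < ε.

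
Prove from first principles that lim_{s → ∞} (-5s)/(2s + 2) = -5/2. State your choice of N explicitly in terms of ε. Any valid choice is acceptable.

Let ε > 0. We seek N > 0 such that s > N implies |(-5s)/(2s + 2) + 5/2| < ε.
(-5s)/(2s + 2) + 5/2 = (2(-5s) − (-5)(2s + 2)) / (2(2s + 2)) = 10/(2(2s + 2)).
For s > 0 we have 2s + 2 > 2s, so |(-5s)/(2s + 2) + 5/2| = 10/(2(2s + 2)) < 10/(2·2s) = (5/2)/s.
Thus |(-5s)/(2s + 2) + 5/2| < ε whenever s > (5/2)/ε.
Take N = (5/2)/ε. If s > N then |(-5s)/(2s + 2) + 5/2| < (5/2)/s < ε.

N = (5/2)/ε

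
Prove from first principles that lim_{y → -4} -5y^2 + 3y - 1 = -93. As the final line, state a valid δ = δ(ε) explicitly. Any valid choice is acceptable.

Let ε > 0. We want δ > 0 such that 0 < |y + 4| < δ implies |(-5y^2 + 3y - 1) + 93| < ε.
(-5y^2 + 3y - 1) + 93 = -5y^2 + 3y + 92 = (y + 4)(-5y + 23).
So |(-5y^2 + 3y - 1) + 93| = |y + 4|·|-5y + 23|.
Assume first that |y + 4| < 1, so |y| < 5. Then |-5y + 23| ≤ 5·5 + 23 = 48.
Hence |(-5y^2 + 3y - 1) + 93| ≤ 48|y + 4| < ε provided |y + 4| < ε/48.
Take δ = min(1, ε/48). Then 0 < |y + 4| < δ gives both |y + 4| < 1 and |y + 4| < ε/48, so |(-5y^2 + 3y - 1) + 93| < ε.

δ = min(1, ε/48)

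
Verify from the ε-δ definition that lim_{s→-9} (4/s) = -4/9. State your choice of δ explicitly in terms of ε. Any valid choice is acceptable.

δ = min(9/2, (81/8)ε)

Fix ε > 0. We seek δ > 0 such that 0 < |s + 9| < δ implies |4/s + 4/9| < ε.
|4/s + 4/9| = 4·|-9 − s|/(9·|s|) = 4|s + 9|/(9|s|).
Restrict δ ≤ 9/2. Then |s + 9| < 9/2 gives |s| > 9/2, so 9|s| > 81/2.
Then |4/s + 4/9| < 4|s + 9|/(81/2), which is < ε when |s + 9| < (81/8)ε.
Take δ = min(9/2, (81/8)ε). Then 0 < |s + 9| < δ gives both |s + 9| < 9/2 and |s + 9| < (81/8)ε, so |4/s + 4/9| < ε.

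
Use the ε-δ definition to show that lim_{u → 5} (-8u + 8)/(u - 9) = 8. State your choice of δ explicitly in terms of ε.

δ = min(2, (1/8)ε)

Suppose ε > 0. We want δ > 0 with 0 < |u − 5| < δ ⇒ |(-8u + 8)/(u - 9) − 8| < ε.
Combining over a common denominator, (-8u + 8)/(u - 9) − 8 = [(-8u + 8)·(-4) − (-32)·(u - 9)] / [(-4)·(u - 9)] = 64(u − 5) / ((-4)(u - 9)).
So |(-8u + 8)/(u - 9) − 8| = 64|u − 5| / (4·|u − 9|).
Require δ ≤ 2, so |u − 9| ≥ |-4| − |u − 5| > 4 − 2 = 2.
Hence |(-8u + 8)/(u - 9) − 8| < 64|u − 5|/(4·2) = 8|u − 5|, which is < ε once |u − 5| < (1/8)ε.
Take δ = min(2, (1/8)ε). Then 0 < |u − 5| < δ forces both bounds, so |(-8u + 8)/(u - 9) − 8| < ε.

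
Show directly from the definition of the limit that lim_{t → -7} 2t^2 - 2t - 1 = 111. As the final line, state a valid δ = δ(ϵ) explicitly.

Suppose ϵ > 0. We want δ > 0 such that 0 < |t + 7| < δ implies |(2t^2 - 2t - 1) − 111| < ϵ.
(2t^2 - 2t - 1) − 111 = 2t^2 - 2t - 112 = (t + 7)(2t - 16).
So |(2t^2 - 2t - 1) − 111| = |t + 7|·|2t - 16|.
Assume first that |t + 7| < 2, so |t| < 9. Then |2t - 16| ≤ 2·9 + 16 = 34.
Hence |(2t^2 - 2t - 1) − 111| ≤ 34|t + 7| < ϵ provided |t + 7| < ϵ/34.
Choosing δ = min(2, ϵ/34) ensures both conditions, hence |(2t^2 - 2t - 1) − 111| < ϵ.

δ = min(2, ϵ/34)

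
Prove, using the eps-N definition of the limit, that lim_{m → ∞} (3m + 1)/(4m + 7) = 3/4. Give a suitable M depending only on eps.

M = (17/16)/eps

Let eps > 0 be given. For m ≥ 1, |(3m + 1)/(4m + 7) − (3/4)| = |-17|/(4(4m + 7)) = 17/(4(4m + 7)).
Since 4m + 7 ≥ 4m for m ≥ 1, this is ≤ 17/(4·4m) = (17/16)/m.
So |(3m + 1)/(4m + 7) − (3/4)| < eps whenever m > (17/16)/eps.
Take M = (17/16)/eps. If m > M then |(3m + 1)/(4m + 7) − (3/4)| ≤ (17/16)/m < eps.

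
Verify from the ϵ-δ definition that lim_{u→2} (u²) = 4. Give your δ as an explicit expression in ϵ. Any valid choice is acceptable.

δ = min(1, ϵ/5)

Let ϵ > 0. We seek δ > 0 with 0 < |u − 2| < δ ⇒ |u² − 4| < ϵ.
Factor: u² − 4 = (u − 2)(u + 2), so |u² − 4| = |u − 2|·|u + 2|.
Impose δ ≤ 1 so that |u| < 3; then |u + 2| ≤ 5.
Hence |u² − 4| ≤ 5|u − 2|, which is < ϵ once |u − 2| < ϵ/5.
Take δ = min(1, ϵ/5). If 0 < |u − 2| < δ then both bounds hold and |u² − 4| ≤ 5|u − 2| < 5·(ϵ/5) = ϵ.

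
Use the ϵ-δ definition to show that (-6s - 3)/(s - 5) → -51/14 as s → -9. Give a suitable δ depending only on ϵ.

δ = min(7, (98/33)ϵ)

Fix ϵ > 0. We want δ > 0 with 0 < |s + 9| < δ ⇒ |(-6s - 3)/(s - 5) + 51/14| < ϵ.
Combining over a common denominator, (-6s - 3)/(s - 5) + 51/14 = [(-6s - 3)·(-14) − 51·(s - 5)] / [(-14)·(s - 5)] = 33(s + 9) / ((-14)(s - 5)).
So |(-6s - 3)/(s - 5) + 51/14| = 33|s + 9| / (14·|s − 5|).
Restrict δ ≤ 7. Then |s + 9| < 7 gives |s − 5| = |(s + 9) + (-14)| ≥ 14 − 7 = 7.
Hence |(-6s - 3)/(s - 5) + 51/14| < 33|s + 9|/(14·7) = (33/98)|s + 9|, which is < ϵ once |s + 9| < (98/33)ϵ.
Take δ = min(7, (98/33)ϵ). Then 0 < |s + 9| < δ forces both bounds, so |(-6s - 3)/(s - 5) + 51/14| < ϵ.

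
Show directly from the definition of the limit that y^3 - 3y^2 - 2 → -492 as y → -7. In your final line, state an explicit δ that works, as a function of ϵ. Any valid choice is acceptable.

Fix ϵ > 0. We want δ > 0 such that 0 < |y + 7| < δ implies |(y^3 - 3y^2 - 2) + 492| < ϵ.
(y^3 - 3y^2 - 2) + 492 = y^3 - 3y^2 + 490 = (y + 7)(y^2 - 10y + 70).
So |(y^3 - 3y^2 - 2) + 492| = |y + 7|·|y^2 - 10y + 70|.
Assume first that |y + 7| < 1, so |y| < 8. Then |y^2 - 10y + 70| ≤ 8^2 + 10·8 + 70 = 214.
Hence |(y^3 - 3y^2 - 2) + 492| ≤ 214|y + 7| < ϵ provided |y + 7| < ϵ/214.
Take δ = min(1, ϵ/214). Then 0 < |y + 7| < δ gives both |y + 7| < 1 and |y + 7| < ϵ/214, so |(y^3 - 3y^2 - 2) + 492| < ϵ.

δ = min(1, ϵ/214)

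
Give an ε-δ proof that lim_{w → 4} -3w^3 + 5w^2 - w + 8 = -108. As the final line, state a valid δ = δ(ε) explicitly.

δ = min(1, ε/139)

Let ε > 0 be given. We want δ > 0 such that 0 < |w − 4| < δ implies |(-3w^3 + 5w^2 - w + 8) + 108| < ε.
(-3w^3 + 5w^2 - w + 8) + 108 = -3w^3 + 5w^2 - w + 116 = (w − 4)(-3w^2 - 7w - 29).
So |(-3w^3 + 5w^2 - w + 8) + 108| = |w − 4|·|-3w^2 - 7w - 29|.
Require δ ≤ 1. Then |w − 4| < 1 gives |w| < 5, and by the triangle inequality |-3w^2 - 7w - 29| ≤ 3·5^2 + 7·5 + 29 = 139.
Hence |(-3w^3 + 5w^2 - w + 8) + 108| ≤ 139|w − 4| < ε provided |w − 4| < ε/139.
Choosing δ = min(1, ε/139) ensures both conditions, hence |(-3w^3 + 5w^2 - w + 8) + 108| < ε.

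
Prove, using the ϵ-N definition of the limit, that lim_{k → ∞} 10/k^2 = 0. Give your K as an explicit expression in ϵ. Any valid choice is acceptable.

K = (10/ϵ)^{1/2}

Suppose ϵ > 0. For k ≥ 1, |10/k^2 − 0| = 10/k^2.
10/k^2 < ϵ ⇔ k^2 > 10/ϵ ⇔ k > (10/ϵ)^{1/2}.
Take K = (10/ϵ)^{1/2}. Then k > K implies 10/k^2 < ϵ.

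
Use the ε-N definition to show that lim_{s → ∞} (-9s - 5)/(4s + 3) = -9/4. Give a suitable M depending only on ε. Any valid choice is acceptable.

Fix ε > 0. We seek M > 0 such that s > M implies |(-9s - 5)/(4s + 3) + 9/4| < ε.
(-9s - 5)/(4s + 3) + 9/4 = (4(-9s - 5) − (-9)(4s + 3)) / (4(4s + 3)) = 7/(4(4s + 3)).
For s > 0 we have 4s + 3 > 4s, so |(-9s - 5)/(4s + 3) + 9/4| = 7/(4(4s + 3)) < 7/(4·4s) = (7/16)/s.
Thus |(-9s - 5)/(4s + 3) + 9/4| < ε whenever s > (7/16)/ε.
Take M = (7/16)/ε. If s > M then |(-9s - 5)/(4s + 3) + 9/4| < (7/16)/s < ε.

M = (7/16)/ε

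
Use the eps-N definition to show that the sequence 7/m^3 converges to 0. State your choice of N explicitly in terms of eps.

N = (7/eps)^{1/3}

Let eps > 0 be given. For m ≥ 1, |7/m^3 − 0| = 7/m^3.
7/m^3 < eps ⇔ m^3 > 7/eps ⇔ m > (7/eps)^{1/3}.
Take N = (7/eps)^{1/3}. Then m > N implies 7/m^3 < eps.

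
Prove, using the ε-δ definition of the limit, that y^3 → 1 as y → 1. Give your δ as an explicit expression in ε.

Let ε > 0 be given. We seek δ > 0 with 0 < |y − 1| < δ ⇒ |y^3 − 1| < ε.
Factor: y^3 − 1 = (y − 1)(y^2 + y + 1), so |y^3 − 1| = |y − 1|·|y^2 + y + 1|.
Restrict δ ≤ 2. Then |y − 1| < 2 gives |y| < 3, so by the triangle inequality |y^2 + y + 1| ≤ 3^2 + 3 + 1 = 13.
Hence |y^3 − 1| ≤ 13|y − 1|, which is < ε once |y − 1| < ε/13.
Take δ = min(2, ε/13). If 0 < |y − 1| < δ then both bounds hold and |y^3 − 1| ≤ 13|y − 1| < 13·(ε/13) = ε.

δ = min(2, ε/13)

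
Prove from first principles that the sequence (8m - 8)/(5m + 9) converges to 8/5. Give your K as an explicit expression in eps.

Let eps > 0 be given. For m ≥ 1, |(8m - 8)/(5m + 9) − (8/5)| = |-112|/(5(5m + 9)) = 112/(5(5m + 9)).
Since 5m + 9 ≥ 5m for m ≥ 1, this is ≤ 112/(5·5m) = (112/25)/m.
So |(8m - 8)/(5m + 9) − (8/5)| < eps whenever m > (112/25)/eps.
Take K = (112/25)/eps. If m > K then |(8m - 8)/(5m + 9) − (8/5)| ≤ (112/25)/m < eps.

K = (112/25)/eps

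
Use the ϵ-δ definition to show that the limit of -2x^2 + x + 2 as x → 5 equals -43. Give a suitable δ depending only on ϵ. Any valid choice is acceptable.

δ = min(1, ϵ/21)

Suppose ϵ > 0. We want δ > 0 such that 0 < |x − 5| < δ implies |(-2x^2 + x + 2) + 43| < ϵ.
(-2x^2 + x + 2) + 43 = -2x^2 + x + 45 = (x − 5)(-2x - 9).
So |(-2x^2 + x + 2) + 43| = |x − 5|·|-2x - 9|.
Assume first that |x − 5| < 1, so |x| < 6. Then |-2x - 9| ≤ 2·6 + 9 = 21.
Hence |(-2x^2 + x + 2) + 43| ≤ 21|x − 5| < ϵ provided |x − 5| < ϵ/21.
Choosing δ = min(1, ϵ/21) ensures both conditions, hence |(-2x^2 + x + 2) + 43| < ϵ.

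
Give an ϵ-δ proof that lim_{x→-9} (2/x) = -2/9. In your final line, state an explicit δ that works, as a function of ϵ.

Let ϵ > 0 be given. We seek δ > 0 such that 0 < |x + 9| < δ implies |2/x + 2/9| < ϵ.
|2/x + 2/9| = 2·|-9 − x|/(9·|x|) = 2|x + 9|/(9|x|).
Restrict δ ≤ 9/2. Then |x + 9| < 9/2 gives |x| > 9/2, so 9|x| > 81/2.
Then |2/x + 2/9| < 2|x + 9|/(81/2), which is < ϵ when |x + 9| < (81/4)ϵ.
Take δ = min(9/2, (81/4)ϵ). Then 0 < |x + 9| < δ gives both |x + 9| < 9/2 and |x + 9| < (81/4)ϵ, so |2/x + 2/9| < ϵ.

δ = min(9/2, (81/4)ϵ)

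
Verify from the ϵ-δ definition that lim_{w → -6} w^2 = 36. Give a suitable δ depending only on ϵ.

δ = min(2, ϵ/14)

Suppose ϵ > 0. We seek δ > 0 with 0 < |w + 6| < δ ⇒ |w^2 − 36| < ϵ.
Factor: w^2 − 36 = (w + 6)(w - 6), so |w^2 − 36| = |w + 6|·|w - 6|.
Restrict δ ≤ 2. Then |w + 6| < 2 gives |w| < 8, so by the triangle inequality |w - 6| ≤ 8 + 6 = 14.
Hence |w^2 − 36| ≤ 14|w + 6|, which is < ϵ once |w + 6| < ϵ/14.
Take δ = min(2, ϵ/14). If 0 < |w + 6| < δ then both bounds hold and |w^2 − 36| ≤ 14|w + 6| < 14·(ϵ/14) = ϵ.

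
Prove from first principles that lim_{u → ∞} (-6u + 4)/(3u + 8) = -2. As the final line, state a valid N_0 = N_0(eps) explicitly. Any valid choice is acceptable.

Suppose eps > 0. We seek N_0 > 0 such that u > N_0 implies |(-6u + 4)/(3u + 8) + 2| < eps.
(-6u + 4)/(3u + 8) + 2 = (3(-6u + 4) − (-6)(3u + 8)) / (3(3u + 8)) = 60/(3(3u + 8)).
For u > 0 we have 3u + 8 > 3u, so |(-6u + 4)/(3u + 8) + 2| = 60/(3(3u + 8)) < 60/(3·3u) = (20/3)/u.
Thus |(-6u + 4)/(3u + 8) + 2| < eps whenever u > (20/3)/eps.
Take N_0 = (20/3)/eps. If u > N_0 then |(-6u + 4)/(3u + 8) + 2| < (20/3)/u < eps.

N_0 = (20/3)/eps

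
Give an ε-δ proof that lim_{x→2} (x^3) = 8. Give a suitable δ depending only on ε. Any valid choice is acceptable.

Fix ε > 0. We seek δ > 0 with 0 < |x − 2| < δ ⇒ |x^3 − 8| < ε.
Factor: x^3 − 8 = (x − 2)(x^2 + 2x + 4), so |x^3 − 8| = |x − 2|·|x^2 + 2x + 4|.
Restrict δ ≤ 2. Then |x − 2| < 2 gives |x| < 4, so by the triangle inequality |x^2 + 2x + 4| ≤ 4^2 + 2·4 + 4 = 28.
Hence |x^3 − 8| ≤ 28|x − 2|, which is < ε once |x − 2| < ε/28.
Take δ = min(2, ε/28). If 0 < |x − 2| < δ then both bounds hold and |x^3 − 8| ≤ 28|x − 2| < 28·(ε/28) = ε.

δ = min(2, ε/28)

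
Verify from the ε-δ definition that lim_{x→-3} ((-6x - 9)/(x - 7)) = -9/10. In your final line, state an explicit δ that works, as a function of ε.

Let ε > 0 be given. We want δ > 0 with 0 < |x + 3| < δ ⇒ |(-6x - 9)/(x - 7) + 9/10| < ε.
Combining over a common denominator, (-6x - 9)/(x - 7) + 9/10 = [(-6x - 9)·(-10) − 9·(x - 7)] / [(-10)·(x - 7)] = 51(x + 3) / ((-10)(x - 7)).
So |(-6x - 9)/(x - 7) + 9/10| = 51|x + 3| / (10·|x − 7|).
Restrict δ ≤ 5. Then |x + 3| < 5 gives |x − 7| = |(x + 3) + (-10)| ≥ 10 − 5 = 5.
Hence |(-6x - 9)/(x - 7) + 9/10| < 51|x + 3|/(10·5) = (51/50)|x + 3|, which is < ε once |x + 3| < (50/51)ε.
Take δ = min(5, (50/51)ε). Then 0 < |x + 3| < δ forces both bounds, so |(-6x - 9)/(x - 7) + 9/10| < ε.

δ = min(5, (50/51)ε)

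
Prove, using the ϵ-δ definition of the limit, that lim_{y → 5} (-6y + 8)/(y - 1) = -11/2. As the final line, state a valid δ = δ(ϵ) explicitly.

δ = min(2, 4ϵ)

Fix ϵ > 0. We want δ > 0 with 0 < |y − 5| < δ ⇒ |(-6y + 8)/(y - 1) + 11/2| < ϵ.
Combining over a common denominator, (-6y + 8)/(y - 1) + 11/2 = [(-6y + 8)·4 − (-22)·(y - 1)] / [4·(y - 1)] = -2(y − 5) / (4(y - 1)).
So |(-6y + 8)/(y - 1) + 11/2| = 2|y − 5| / (4·|y − 1|).
Restrict δ ≤ 2. Then |y − 5| < 2 gives |y − 1| = |(y − 5) + 4| ≥ 4 − 2 = 2.
Hence |(-6y + 8)/(y - 1) + 11/2| < 2|y − 5|/(4·2) = (1/4)|y − 5|, which is < ϵ once |y − 5| < 4ϵ.
Take δ = min(2, 4ϵ). Then 0 < |y − 5| < δ forces both bounds, so |(-6y + 8)/(y - 1) + 11/2| < ϵ.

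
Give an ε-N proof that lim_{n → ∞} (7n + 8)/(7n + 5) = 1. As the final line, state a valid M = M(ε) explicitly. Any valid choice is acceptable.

Suppose ε > 0. For n ≥ 1, |(7n + 8)/(7n + 5) − 1| = |21|/(7(7n + 5)) = 21/(7(7n + 5)).
Since 7n + 5 ≥ 7n for n ≥ 1, this is ≤ 21/(7·7n) = (3/7)/n.
So |(7n + 8)/(7n + 5) − 1| < ε whenever n > (3/7)/ε.
Take M = (3/7)/ε. If n > M then |(7n + 8)/(7n + 5) − 1| ≤ (3/7)/n < ε.

M = (3/7)/ε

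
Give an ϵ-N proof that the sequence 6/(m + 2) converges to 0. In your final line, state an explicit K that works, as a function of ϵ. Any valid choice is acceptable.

K = 6/ϵ

Let ϵ > 0 be given. For m ≥ 1, |6/(m + 2) − 0| = 6/(m + 2) ≤ 6/m.
We need 6/m < ϵ, i.e. m > 6/ϵ.
Take K = 6/ϵ. If m > K then |6/(m + 2)| ≤ 6/m < ϵ.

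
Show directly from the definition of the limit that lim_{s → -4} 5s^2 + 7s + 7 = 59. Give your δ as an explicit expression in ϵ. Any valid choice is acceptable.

Let ϵ > 0 be given. We want δ > 0 such that 0 < |s + 4| < δ implies |(5s^2 + 7s + 7) − 59| < ϵ.
(5s^2 + 7s + 7) − 59 = 5s^2 + 7s - 52 = (s + 4)(5s - 13).
So |(5s^2 + 7s + 7) − 59| = |s + 4|·|5s - 13|.
Require δ ≤ 1. Then |s + 4| < 1 gives |s| < 5, and by the triangle inequality |5s - 13| ≤ 5·5 + 13 = 38.
Hence |(5s^2 + 7s + 7) − 59| ≤ 38|s + 4| < ϵ provided |s + 4| < ϵ/38.
Choosing δ = min(1, ϵ/38) ensures both conditions, hence |(5s^2 + 7s + 7) − 59| < ϵ.

δ = min(1, ϵ/38)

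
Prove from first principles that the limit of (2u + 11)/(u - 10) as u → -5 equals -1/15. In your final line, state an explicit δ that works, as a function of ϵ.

Let ϵ > 0. We want δ > 0 with 0 < |u + 5| < δ ⇒ |(2u + 11)/(u - 10) + 1/15| < ϵ.
Combining over a common denominator, (2u + 11)/(u - 10) + 1/15 = [(2u + 11)·(-15) − 1·(u - 10)] / [(-15)·(u - 10)] = -31(u + 5) / ((-15)(u - 10)).
So |(2u + 11)/(u - 10) + 1/15| = 31|u + 5| / (15·|u − 10|).
Restrict δ ≤ 15/2. Then |u + 5| < 15/2 gives |u − 10| = |(u + 5) + (-15)| ≥ 15 − 15/2 = 15/2.
Hence |(2u + 11)/(u - 10) + 1/15| < 31|u + 5|/(15·(15/2)) = (62/225)|u + 5|, which is < ϵ once |u + 5| < (225/62)ϵ.
Take δ = min(15/2, (225/62)ϵ). Then 0 < |u + 5| < δ forces both bounds, so |(2u + 11)/(u - 10) + 1/15| < ϵ.

δ = min(15/2, (225/62)ϵ)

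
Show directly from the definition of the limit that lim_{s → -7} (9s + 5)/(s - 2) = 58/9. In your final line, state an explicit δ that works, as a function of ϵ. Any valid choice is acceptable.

Let ϵ > 0. We want δ > 0 with 0 < |s + 7| < δ ⇒ |(9s + 5)/(s - 2) − (58/9)| < ϵ.
Combining over a common denominator, (9s + 5)/(s - 2) − (58/9) = [(9s + 5)·(-9) − (-58)·(s - 2)] / [(-9)·(s - 2)] = -23(s + 7) / ((-9)(s - 2)).
So |(9s + 5)/(s - 2) − (58/9)| = 23|s + 7| / (9·|s − 2|).
Require δ ≤ 9/2, so |s − 2| ≥ |-9| − |s + 7| > 9 − 9/2 = 9/2.
Hence |(9s + 5)/(s - 2) − (58/9)| < 23|s + 7|/(9·(9/2)) = (46/81)|s + 7|, which is < ϵ once |s + 7| < (81/46)ϵ.
Take δ = min(9/2, (81/46)ϵ). Then 0 < |s + 7| < δ forces both bounds, so |(9s + 5)/(s - 2) − (58/9)| < ϵ.

δ = min(9/2, (81/46)ϵ)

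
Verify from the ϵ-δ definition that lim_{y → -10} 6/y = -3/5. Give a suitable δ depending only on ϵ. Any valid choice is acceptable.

Suppose ϵ > 0. We seek δ > 0 such that 0 < |y + 10| < δ implies |6/y + 3/5| < ϵ.
|6/y + 3/5| = 6·|-10 − y|/(10·|y|) = 6|y + 10|/(10|y|).
Restrict δ ≤ 5. Then |y + 10| < 5 gives |y| > 5, so 10|y| > 50.
Then |6/y + 3/5| < 6|y + 10|/50, which is < ϵ when |y + 10| < (25/3)ϵ.
Take δ = min(5, (25/3)ϵ). Then 0 < |y + 10| < δ gives both |y + 10| < 5 and |y + 10| < (25/3)ϵ, so |6/y + 3/5| < ϵ.

δ = min(5, (25/3)ϵ)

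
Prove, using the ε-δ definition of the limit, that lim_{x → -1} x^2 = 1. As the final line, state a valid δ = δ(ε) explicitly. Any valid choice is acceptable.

Let ε > 0. We seek δ > 0 with 0 < |x + 1| < δ ⇒ |x^2 − 1| < ε.
Factor: x^2 − 1 = (x + 1)(x - 1), so |x^2 − 1| = |x + 1|·|x - 1|.
Restrict δ ≤ 1. Then |x + 1| < 1 gives |x| < 2, so by the triangle inequality |x - 1| ≤ 2 + 1 = 3.
Hence |x^2 − 1| ≤ 3|x + 1|, which is < ε once |x + 1| < ε/3.
Take δ = min(1, ε/3). If 0 < |x + 1| < δ then both bounds hold and |x^2 − 1| ≤ 3|x + 1| < 3·(ε/3) = ε.

δ = min(1, ε/3)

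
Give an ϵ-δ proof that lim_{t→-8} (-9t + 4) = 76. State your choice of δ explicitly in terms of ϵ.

Fix ϵ > 0. We need δ > 0 so that 0 < |t + 8| < δ implies |(-9t + 4) − 76| < ϵ.
Since (-9t + 4) − 76 = -9(t + 8), we have |(-9t + 4) − 76| = 9|t + 8|.
Thus it suffices that |t + 8| < ϵ/9.
Choosing δ = ϵ/9 gives |(-9t + 4) − 76| = 9|t + 8| < ϵ whenever |t + 8| < δ.

δ = ϵ/9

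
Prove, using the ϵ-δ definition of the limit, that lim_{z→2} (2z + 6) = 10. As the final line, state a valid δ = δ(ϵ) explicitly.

Suppose ϵ > 0. We need δ > 0 so that 0 < |z − 2| < δ implies |(2z + 6) − 10| < ϵ.
Since (2z + 6) − 10 = 2(z − 2), we have |(2z + 6) − 10| = 2|z − 2|.
Thus it suffices that |z − 2| < ϵ/2.
Choosing δ = ϵ/2 gives |(2z + 6) − 10| = 2|z − 2| < ϵ whenever |z − 2| < δ.

δ = ϵ/2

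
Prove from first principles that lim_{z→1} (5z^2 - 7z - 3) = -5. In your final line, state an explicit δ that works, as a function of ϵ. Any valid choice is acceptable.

δ = min(1, ϵ/12)

Suppose ϵ > 0. We want δ > 0 such that 0 < |z − 1| < δ implies |(5z^2 - 7z - 3) + 5| < ϵ.
(5z^2 - 7z - 3) + 5 = 5z^2 - 7z + 2 = (z − 1)(5z - 2).
So |(5z^2 - 7z - 3) + 5| = |z − 1|·|5z - 2|.
Assume first that |z − 1| < 1, so |z| < 2. Then |5z - 2| ≤ 5·2 + 2 = 12.
Hence |(5z^2 - 7z - 3) + 5| ≤ 12|z − 1| < ϵ provided |z − 1| < ϵ/12.
Choosing δ = min(1, ϵ/12) ensures both conditions, hence |(5z^2 - 7z - 3) + 5| < ϵ.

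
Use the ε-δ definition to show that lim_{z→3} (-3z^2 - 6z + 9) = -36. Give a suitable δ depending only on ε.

δ = min(1, ε/27)

Suppose ε > 0. We want δ > 0 such that 0 < |z − 3| < δ implies |(-3z^2 - 6z + 9) + 36| < ε.
(-3z^2 - 6z + 9) + 36 = -3z^2 - 6z + 45 = (z − 3)(-3z - 15).
So |(-3z^2 - 6z + 9) + 36| = |z − 3|·|-3z - 15|.
Require δ ≤ 1. Then |z − 3| < 1 gives |z| < 4, and by the triangle inequality |-3z - 15| ≤ 3·4 + 15 = 27.
Hence |(-3z^2 - 6z + 9) + 36| ≤ 27|z − 3| < ε provided |z − 3| < ε/27.
Take δ = min(1, ε/27). Then 0 < |z − 3| < δ gives both |z − 3| < 1 and |z − 3| < ε/27, so |(-3z^2 - 6z + 9) + 36| < ε.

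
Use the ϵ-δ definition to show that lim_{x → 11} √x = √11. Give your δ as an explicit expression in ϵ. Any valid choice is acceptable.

δ = min(11, √11·ϵ)

Fix ϵ > 0. We want δ > 0 such that 0 < |x − 11| < δ implies |√x − √11| < ϵ.
Rationalise: √x − √11 = (x − 11)/(√x + √11), so |√x − √11| = |x − 11|/(√x + √11).
Restrict δ ≤ 11 so that |x − 11| < 11 forces x > 0, and then √x + √11 > √11.
Hence |√x − √11| < |x − 11|/√11, which is < ϵ once |x − 11| < √11·ϵ.
Take δ = min(11, √11·ϵ). If 0 < |x − 11| < δ then x > 0 and |√x − √11| < |x − 11|/√11 < ϵ.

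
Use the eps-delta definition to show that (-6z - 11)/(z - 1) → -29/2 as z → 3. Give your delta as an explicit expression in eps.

Fix eps > 0. We want delta > 0 with 0 < |z − 3| < delta ⇒ |(-6z - 11)/(z - 1) + 29/2| < eps.
Combining over a common denominator, (-6z - 11)/(z - 1) + 29/2 = [(-6z - 11)·2 − (-29)·(z - 1)] / [2·(z - 1)] = 17(z − 3) / (2(z - 1)).
So |(-6z - 11)/(z - 1) + 29/2| = 17|z − 3| / (2·|z − 1|).
Require delta ≤ 1, so |z − 1| ≥ |2| − |z − 3| > 2 − 1 = 1.
Hence |(-6z - 11)/(z - 1) + 29/2| < 17|z − 3|/(2·1) = (17/2)|z − 3|, which is < eps once |z − 3| < (2/17)eps.
Take delta = min(1, (2/17)eps). Then 0 < |z − 3| < delta forces both bounds, so |(-6z - 11)/(z - 1) + 29/2| < eps.

delta = min(1, (2/17)eps)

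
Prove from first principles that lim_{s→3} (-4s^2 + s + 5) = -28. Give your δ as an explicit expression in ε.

Suppose ε > 0. We want δ > 0 such that 0 < |s − 3| < δ implies |(-4s^2 + s + 5) + 28| < ε.
(-4s^2 + s + 5) + 28 = -4s^2 + s + 33 = (s − 3)(-4s - 11).
So |(-4s^2 + s + 5) + 28| = |s − 3|·|-4s - 11|.
Assume first that |s − 3| < 2, so |s| < 5. Then |-4s - 11| ≤ 4·5 + 11 = 31.
Hence |(-4s^2 + s + 5) + 28| ≤ 31|s − 3| < ε provided |s − 3| < ε/31.
Choosing δ = min(2, ε/31) ensures both conditions, hence |(-4s^2 + s + 5) + 28| < ε.

δ = min(2, ε/31)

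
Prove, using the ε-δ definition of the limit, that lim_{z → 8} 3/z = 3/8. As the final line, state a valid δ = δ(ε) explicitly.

Let ε > 0. We seek δ > 0 such that 0 < |z − 8| < δ implies |3/z − (3/8)| < ε.
|3/z − (3/8)| = 3·|8 − z|/(8·|z|) = 3|z − 8|/(8|z|).
Restrict δ ≤ 4. Then |z − 8| < 4 gives |z| > 4, so 8|z| > 32.
Then |3/z − (3/8)| < 3|z − 8|/32, which is < ε when |z − 8| < (32/3)ε.
Take δ = min(4, (32/3)ε). Then 0 < |z − 8| < δ gives both |z − 8| < 4 and |z − 8| < (32/3)ε, so |3/z − (3/8)| < ε.

δ = min(4, (32/3)ε)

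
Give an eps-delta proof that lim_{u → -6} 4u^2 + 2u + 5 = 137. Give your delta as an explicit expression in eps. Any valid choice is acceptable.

Fix eps > 0. We want delta > 0 such that 0 < |u + 6| < delta implies |(4u^2 + 2u + 5) − 137| < eps.
(4u^2 + 2u + 5) − 137 = 4u^2 + 2u - 132 = (u + 6)(4u - 22).
So |(4u^2 + 2u + 5) − 137| = |u + 6|·|4u - 22|.
Require delta ≤ 1. Then |u + 6| < 1 gives |u| < 7, and by the triangle inequality |4u - 22| ≤ 4·7 + 22 = 50.
Hence |(4u^2 + 2u + 5) − 137| ≤ 50|u + 6| < eps provided |u + 6| < eps/50.
Take delta = min(1, eps/50). Then 0 < |u + 6| < delta gives both |u + 6| < 1 and |u + 6| < eps/50, so |(4u^2 + 2u + 5) − 137| < eps.

delta = min(1, eps/50)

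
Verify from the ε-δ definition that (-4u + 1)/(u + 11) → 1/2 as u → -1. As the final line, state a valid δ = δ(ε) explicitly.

δ = min(5, (10/9)ε)

Let ε > 0. We want δ > 0 with 0 < |u + 1| < δ ⇒ |(-4u + 1)/(u + 11) − (1/2)| < ε.
Combining over a common denominator, (-4u + 1)/(u + 11) − (1/2) = [(-4u + 1)·10 − 5·(u + 11)] / [10·(u + 11)] = -45(u + 1) / (10(u + 11)).
So |(-4u + 1)/(u + 11) − (1/2)| = 45|u + 1| / (10·|u + 11|).
Restrict δ ≤ 5. Then |u + 1| < 5 gives |u + 11| = |(u + 1) + 10| ≥ 10 − 5 = 5.
Hence |(-4u + 1)/(u + 11) − (1/2)| < 45|u + 1|/(10·5) = (9/10)|u + 1|, which is < ε once |u + 1| < (10/9)ε.
Take δ = min(5, (10/9)ε). Then 0 < |u + 1| < δ forces both bounds, so |(-4u + 1)/(u + 11) − (1/2)| < ε.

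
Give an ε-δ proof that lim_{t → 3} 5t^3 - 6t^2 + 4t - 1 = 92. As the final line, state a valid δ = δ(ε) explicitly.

Let ε > 0. We want δ > 0 such that 0 < |t − 3| < δ implies |(5t^3 - 6t^2 + 4t - 1) − 92| < ε.
(5t^3 - 6t^2 + 4t - 1) − 92 = 5t^3 - 6t^2 + 4t - 93 = (t − 3)(5t^2 + 9t + 31).
So |(5t^3 - 6t^2 + 4t - 1) − 92| = |t − 3|·|5t^2 + 9t + 31|.
Require δ ≤ 1. Then |t − 3| < 1 gives |t| < 4, and by the triangle inequality |5t^2 + 9t + 31| ≤ 5·4^2 + 9·4 + 31 = 147.
Hence |(5t^3 - 6t^2 + 4t - 1) − 92| ≤ 147|t − 3| < ε provided |t − 3| < ε/147.
Take δ = min(1, ε/147). Then 0 < |t − 3| < δ gives both |t − 3| < 1 and |t − 3| < ε/147, so |(5t^3 - 6t^2 + 4t - 1) − 92| < ε.

δ = min(1, ε/147)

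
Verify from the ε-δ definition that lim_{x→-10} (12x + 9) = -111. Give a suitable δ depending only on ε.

δ = ε/12

Let ε > 0 be given. We need δ > 0 so that 0 < |x + 10| < δ implies |(12x + 9) + 111| < ε.
Since (12x + 9) + 111 = 12(x + 10), we have |(12x + 9) + 111| = 12|x + 10|.
Thus it suffices that |x + 10| < ε/12.
Take δ = ε/12. If 0 < |x + 10| < δ then |(12x + 9) + 111| = 12|x + 10| < 12·(ε/12) = ε.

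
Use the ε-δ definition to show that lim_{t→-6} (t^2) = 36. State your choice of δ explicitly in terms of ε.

Suppose ε > 0. We seek δ > 0 with 0 < |t + 6| < δ ⇒ |t^2 − 36| < ε.
Factor: t^2 − 36 = (t + 6)(t - 6), so |t^2 − 36| = |t + 6|·|t - 6|.
Impose δ ≤ 1 so that |t| < 7; then |t - 6| ≤ 13.
Hence |t^2 − 36| ≤ 13|t + 6|, which is < ε once |t + 6| < ε/13.
Take δ = min(1, ε/13). If 0 < |t + 6| < δ then both bounds hold and |t^2 − 36| ≤ 13|t + 6| < 13·(ε/13) = ε.

δ = min(1, ε/13)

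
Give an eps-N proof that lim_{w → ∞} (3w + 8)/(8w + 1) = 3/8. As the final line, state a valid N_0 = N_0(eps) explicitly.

Fix eps > 0. We seek N_0 > 0 such that w > N_0 implies |(3w + 8)/(8w + 1) − (3/8)| < eps.
(3w + 8)/(8w + 1) − (3/8) = (8(3w + 8) − 3(8w + 1)) / (8(8w + 1)) = 61/(8(8w + 1)).
For w > 0 we have 8w + 1 > 8w, so |(3w + 8)/(8w + 1) − (3/8)| = 61/(8(8w + 1)) < 61/(8·8w) = (61/64)/w.
Thus |(3w + 8)/(8w + 1) − (3/8)| < eps whenever w > (61/64)/eps.
Take N_0 = (61/64)/eps. If w > N_0 then |(3w + 8)/(8w + 1) − (3/8)| < (61/64)/w < eps.

N_0 = (61/64)/eps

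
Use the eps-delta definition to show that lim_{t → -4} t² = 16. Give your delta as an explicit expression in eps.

delta = min(1, eps/9)

Let eps > 0. We seek delta > 0 with 0 < |t + 4| < delta ⇒ |t² − 16| < eps.
Factor: t² − 16 = (t + 4)(t - 4), so |t² − 16| = |t + 4|·|t - 4|.
Restrict delta ≤ 1. Then |t + 4| < 1 gives |t| < 5, so by the triangle inequality |t - 4| ≤ 5 + 4 = 9.
Hence |t² − 16| ≤ 9|t + 4|, which is < eps once |t + 4| < eps/9.
Take delta = min(1, eps/9). If 0 < |t + 4| < delta then both bounds hold and |t² − 16| ≤ 9|t + 4| < 9·(eps/9) = eps.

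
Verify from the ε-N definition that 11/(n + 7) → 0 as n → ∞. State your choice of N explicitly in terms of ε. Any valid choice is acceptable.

Suppose ε > 0. For n ≥ 1, |11/(n + 7) − 0| = 11/(n + 7) ≤ 11/n.
We need 11/n < ε, i.e. n > 11/ε.
Take N = 11/ε. If n > N then |11/(n + 7)| ≤ 11/n < ε.

N = 11/ε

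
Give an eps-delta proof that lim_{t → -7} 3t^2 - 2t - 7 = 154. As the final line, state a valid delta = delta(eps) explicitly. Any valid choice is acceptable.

Let eps > 0. We want delta > 0 such that 0 < |t + 7| < delta implies |(3t^2 - 2t - 7) − 154| < eps.
(3t^2 - 2t - 7) − 154 = 3t^2 - 2t - 161 = (t + 7)(3t - 23).
So |(3t^2 - 2t - 7) − 154| = |t + 7|·|3t - 23|.
Assume first that |t + 7| < 1, so |t| < 8. Then |3t - 23| ≤ 3·8 + 23 = 47.
Hence |(3t^2 - 2t - 7) − 154| ≤ 47|t + 7| < eps provided |t + 7| < eps/47.
Choosing delta = min(1, eps/47) ensures both conditions, hence |(3t^2 - 2t - 7) − 154| < eps.

delta = min(1, eps/47)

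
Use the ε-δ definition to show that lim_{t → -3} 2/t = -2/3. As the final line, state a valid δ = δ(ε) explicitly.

δ = min(3/2, (9/4)ε)

Let ε > 0. We seek δ > 0 such that 0 < |t + 3| < δ implies |2/t + 2/3| < ε.
|2/t + 2/3| = 2·|-3 − t|/(3·|t|) = 2|t + 3|/(3|t|).
Require δ ≤ 3/2 so that |t| > 3 − 3/2 = 3/2, hence 3|t| > 9/2.
Then |2/t + 2/3| < 2|t + 3|/(9/2), which is < ε when |t + 3| < (9/4)ε.
Take δ = min(3/2, (9/4)ε). Then 0 < |t + 3| < δ gives both |t + 3| < 3/2 and |t + 3| < (9/4)ε, so |2/t + 2/3| < ε.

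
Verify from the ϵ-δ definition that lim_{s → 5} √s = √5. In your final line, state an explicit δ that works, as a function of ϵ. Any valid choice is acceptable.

Suppose ϵ > 0. We want δ > 0 such that 0 < |s − 5| < δ implies |√s − √5| < ϵ.
Rationalise: √s − √5 = (s − 5)/(√s + √5), so |√s − √5| = |s − 5|/(√s + √5).
Restrict δ ≤ 5 so that |s − 5| < 5 forces s > 0, and then √s + √5 > √5.
Hence |√s − √5| < |s − 5|/√5, which is < ϵ once |s − 5| < √5·ϵ.
Take δ = min(5, √5·ϵ). If 0 < |s − 5| < δ then s > 0 and |√s − √5| < |s − 5|/√5 < ϵ.

δ = min(5, √5·ϵ)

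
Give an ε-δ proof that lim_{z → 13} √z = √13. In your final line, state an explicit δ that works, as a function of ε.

Let ε > 0. We want δ > 0 such that 0 < |z − 13| < δ implies |√z − √13| < ε.
Rationalise: √z − √13 = (z − 13)/(√z + √13), so |√z − √13| = |z − 13|/(√z + √13).
Restrict δ ≤ 13 so that |z − 13| < 13 forces z > 0, and then √z + √13 > √13.
Hence |√z − √13| < |z − 13|/√13, which is < ε once |z − 13| < √13·ε.
Take δ = min(13, √13·ε). If 0 < |z − 13| < δ then z > 0 and |√z − √13| < |z − 13|/√13 < ε.

δ = min(13, √13·ε)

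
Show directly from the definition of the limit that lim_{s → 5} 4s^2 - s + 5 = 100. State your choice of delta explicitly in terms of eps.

Fix eps > 0. We want delta > 0 such that 0 < |s − 5| < delta implies |(4s^2 - s + 5) − 100| < eps.
(4s^2 - s + 5) − 100 = 4s^2 - s - 95 = (s − 5)(4s + 19).
So |(4s^2 - s + 5) − 100| = |s − 5|·|4s + 19|.
Assume first that |s − 5| < 1, so |s| < 6. Then |4s + 19| ≤ 4·6 + 19 = 43.
Hence |(4s^2 - s + 5) − 100| ≤ 43|s − 5| < eps provided |s − 5| < eps/43.
Choosing delta = min(1, eps/43) ensures both conditions, hence |(4s^2 - s + 5) − 100| < eps.

delta = min(1, eps/43)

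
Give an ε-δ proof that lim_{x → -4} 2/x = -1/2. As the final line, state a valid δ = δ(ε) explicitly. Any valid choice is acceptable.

δ = min(2, 4ε)

Let ε > 0 be given. We seek δ > 0 such that 0 < |x + 4| < δ implies |2/x + 1/2| < ε.
|2/x + 1/2| = 2·|-4 − x|/(4·|x|) = 2|x + 4|/(4|x|).
Restrict δ ≤ 2. Then |x + 4| < 2 gives |x| > 2, so 4|x| > 8.
Then |2/x + 1/2| < 2|x + 4|/8, which is < ε when |x + 4| < 4ε.
Take δ = min(2, 4ε). Then 0 < |x + 4| < δ gives both |x + 4| < 2 and |x + 4| < 4ε, so |2/x + 1/2| < ε.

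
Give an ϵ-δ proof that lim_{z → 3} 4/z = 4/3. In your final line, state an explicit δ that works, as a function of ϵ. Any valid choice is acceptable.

Let ϵ > 0 be given. We seek δ > 0 such that 0 < |z − 3| < δ implies |4/z − (4/3)| < ϵ.
|4/z − (4/3)| = 4·|3 − z|/(3·|z|) = 4|z − 3|/(3|z|).
Require δ ≤ 3/2 so that |z| > 3 − 3/2 = 3/2, hence 3|z| > 9/2.
Then |4/z − (4/3)| < 4|z − 3|/(9/2), which is < ϵ when |z − 3| < (9/8)ϵ.
Take δ = min(3/2, (9/8)ϵ). Then 0 < |z − 3| < δ gives both |z − 3| < 3/2 and |z − 3| < (9/8)ϵ, so |4/z − (4/3)| < ϵ.

δ = min(3/2, (9/8)ϵ)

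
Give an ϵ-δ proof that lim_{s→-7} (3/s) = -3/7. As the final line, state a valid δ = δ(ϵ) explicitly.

δ = min(7/2, (49/6)ϵ)

Fix ϵ > 0. We seek δ > 0 such that 0 < |s + 7| < δ implies |3/s + 3/7| < ϵ.
|3/s + 3/7| = 3·|-7 − s|/(7·|s|) = 3|s + 7|/(7|s|).
Require δ ≤ 7/2 so that |s| > 7 − 7/2 = 7/2, hence 7|s| > 49/2.
Then |3/s + 3/7| < 3|s + 7|/(49/2), which is < ϵ when |s + 7| < (49/6)ϵ.
Take δ = min(7/2, (49/6)ϵ). Then 0 < |s + 7| < δ gives both |s + 7| < 7/2 and |s + 7| < (49/6)ϵ, so |3/s + 3/7| < ϵ.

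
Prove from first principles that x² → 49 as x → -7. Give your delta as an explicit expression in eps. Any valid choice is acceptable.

Suppose eps > 0. We seek delta > 0 with 0 < |x + 7| < delta ⇒ |x² − 49| < eps.
Factor: x² − 49 = (x + 7)(x - 7), so |x² − 49| = |x + 7|·|x - 7|.
Restrict delta ≤ 1. Then |x + 7| < 1 gives |x| < 8, so by the triangle inequality |x - 7| ≤ 8 + 7 = 15.
Hence |x² − 49| ≤ 15|x + 7|, which is < eps once |x + 7| < eps/15.
Take delta = min(1, eps/15). If 0 < |x + 7| < delta then both bounds hold and |x² − 49| ≤ 15|x + 7| < 15·(eps/15) = eps.

delta = min(1, eps/15)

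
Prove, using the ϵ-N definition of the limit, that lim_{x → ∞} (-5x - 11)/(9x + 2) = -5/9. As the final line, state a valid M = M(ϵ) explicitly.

Let ϵ > 0. We seek M > 0 such that x > M implies |(-5x - 11)/(9x + 2) + 5/9| < ϵ.
(-5x - 11)/(9x + 2) + 5/9 = (9(-5x - 11) − (-5)(9x + 2)) / (9(9x + 2)) = -89/(9(9x + 2)).
For x > 0 we have 9x + 2 > 9x, so |(-5x - 11)/(9x + 2) + 5/9| = 89/(9(9x + 2)) < 89/(9·9x) = (89/81)/x.
Thus |(-5x - 11)/(9x + 2) + 5/9| < ϵ whenever x > (89/81)/ϵ.
Take M = (89/81)/ϵ. If x > M then |(-5x - 11)/(9x + 2) + 5/9| < (89/81)/x < ϵ.

M = (89/81)/ϵ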